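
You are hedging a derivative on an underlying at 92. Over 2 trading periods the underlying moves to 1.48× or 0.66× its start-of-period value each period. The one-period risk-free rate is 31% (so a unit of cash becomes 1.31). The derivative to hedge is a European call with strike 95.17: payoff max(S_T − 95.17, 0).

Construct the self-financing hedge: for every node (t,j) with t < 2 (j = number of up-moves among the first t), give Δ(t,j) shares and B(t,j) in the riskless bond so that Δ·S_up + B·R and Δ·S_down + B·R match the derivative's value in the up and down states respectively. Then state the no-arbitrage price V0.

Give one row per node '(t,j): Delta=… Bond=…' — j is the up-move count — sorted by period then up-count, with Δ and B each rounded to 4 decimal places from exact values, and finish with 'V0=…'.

Under the risk-neutral measure, an up-move has probability p* = (R−d)/(u−d) = 0.7927 and values discount at R = 1.31.
Terminal payoffs: V(2,0)=0.0000, V(2,1)=0.0000, V(2,2)=106.3468
(1,0): S=60.7200. Δ = (V_up−V_dn)/(S_up−S_dn) = (0.0000−0.0000)/(89.8656−40.0752) = 0.0000. V = [p*·0.0000 + (1−p*)·0.0000]/1.31 = 0.0000. B = V − Δ·S = 0.0000.
(1,1): S=136.1600. Δ = (V_up−V_dn)/(S_up−S_dn) = (106.3468−0.0000)/(201.5168−89.8656) = 0.9525. V = [p*·106.3468 + (1−p*)·0.0000]/1.31 = 64.3506. B = V − Δ·S = -65.3406.
(0,0): S=92.0000. Δ = (V_up−V_dn)/(S_up−S_dn) = (64.3506−0.0000)/(136.1600−60.7200) = 0.8530. V = [p*·64.3506 + (1−p*)·0.0000]/1.31 = 38.9386. B = V − Δ·S = -39.5377.
Each (Δ,B) replicates both successor values, so the strategy is self-financing and V0 is arbitrage-free.

(0,0): Delta=0.8530 Bond=-39.5377
(1,0): Delta=0.0000 Bond=0.0000
(1,1): Delta=0.9525 Bond=-65.3406
V0=38.9386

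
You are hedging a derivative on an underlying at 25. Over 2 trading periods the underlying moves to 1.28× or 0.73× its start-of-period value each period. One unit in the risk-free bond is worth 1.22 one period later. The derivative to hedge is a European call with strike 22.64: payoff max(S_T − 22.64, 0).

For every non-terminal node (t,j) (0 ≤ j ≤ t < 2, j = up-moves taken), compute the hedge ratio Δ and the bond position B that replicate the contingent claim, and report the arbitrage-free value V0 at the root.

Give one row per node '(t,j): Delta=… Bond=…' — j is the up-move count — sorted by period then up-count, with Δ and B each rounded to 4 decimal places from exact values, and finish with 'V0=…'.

(0,0): Delta=0.9394 Bond=-13.6216
(1,0): Delta=0.0717 Bond=-0.7833
(1,1): Delta=1.0000 Bond=-18.5574
V0=9.8635

Risk-neutral probability p* = (R−d)/(u−d) = (1.22−0.73)/(1.28−0.73) = 0.8909.
Terminal payoffs: V(2,0)=0.0000, V(2,1)=0.7200, V(2,2)=18.3200
Node (1,0) S=18.2500: V=(p*·0.7200+(1−p*)·0.0000)/1.22=0.5258; Δ=(0.7200−0.0000)/(23.3600−13.3225)=0.0717; B=V−Δ·S=-0.7833
Node (1,1) S=32.0000: V=(p*·18.3200+(1−p*)·0.7200)/1.22=13.4426; Δ=(18.3200−0.7200)/(40.9600−23.3600)=1.0000; B=V−Δ·S=-18.5574
Node (0,0) S=25.0000: V=(p*·13.4426+(1−p*)·0.5258)/1.22=9.8635; Δ=(13.4426−0.5258)/(32.0000−18.2500)=0.9394; B=V−Δ·S=-13.6216
Each (Δ,B) replicates both successor values, so the strategy is self-financing and V0 is arbitrage-free.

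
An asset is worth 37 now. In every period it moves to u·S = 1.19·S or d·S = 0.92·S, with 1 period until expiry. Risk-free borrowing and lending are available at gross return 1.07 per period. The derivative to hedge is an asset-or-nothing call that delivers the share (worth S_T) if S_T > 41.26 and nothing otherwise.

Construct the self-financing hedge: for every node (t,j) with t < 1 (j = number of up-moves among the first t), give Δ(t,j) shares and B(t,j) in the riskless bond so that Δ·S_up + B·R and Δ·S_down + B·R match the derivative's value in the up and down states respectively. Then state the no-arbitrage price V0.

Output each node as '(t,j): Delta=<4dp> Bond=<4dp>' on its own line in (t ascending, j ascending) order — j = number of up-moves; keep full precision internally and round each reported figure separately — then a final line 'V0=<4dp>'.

(0,0): Delta=4.4074 Bond=-140.2132
V0=22.8609

The replicating-portfolio and risk-neutral prices coincide; use p* = (1.07−0.92)/(1.19−0.92) = 0.5556 for the latter.
Terminal payoffs: V(1,0)=0.0000, V(1,1)=44.0300
(0,0): S=37.0000. Δ = (V_up−V_dn)/(S_up−S_dn) = (44.0300−0.0000)/(44.0300−34.0400) = 4.4074. V = [p*·44.0300 + (1−p*)·0.0000]/1.07 = 22.8609. B = V − Δ·S = -140.2132.
Self-financing check: at every node Δ·S+B equals the discounted successor values.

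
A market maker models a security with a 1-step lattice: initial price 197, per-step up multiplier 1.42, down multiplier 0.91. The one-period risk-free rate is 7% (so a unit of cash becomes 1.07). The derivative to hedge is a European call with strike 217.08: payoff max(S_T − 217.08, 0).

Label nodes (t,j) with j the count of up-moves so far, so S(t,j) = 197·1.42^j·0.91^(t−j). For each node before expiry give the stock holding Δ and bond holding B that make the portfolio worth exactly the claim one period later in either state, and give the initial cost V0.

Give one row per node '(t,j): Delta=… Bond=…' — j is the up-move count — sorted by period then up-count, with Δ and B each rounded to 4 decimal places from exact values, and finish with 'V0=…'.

Since d<R<u, set p* = (R−d)/(u−d) = 0.3137; price each node as the discounted p*-expectation of its children.
Payoff layer (t=1): V(1,0)=0.0000, V(1,1)=62.6600
Node (0,0) S=197.0000: V=(p*·62.6600+(1−p*)·0.0000)/1.07=18.3720; Δ=(62.6600−0.0000)/(279.7400−179.2700)=0.6237; B=V−Δ·S=-104.4907
Each (Δ,B) replicates both successor values, so the strategy is self-financing and V0 is arbitrage-free.

(0,0): Delta=0.6237 Bond=-104.4907
V0=18.3720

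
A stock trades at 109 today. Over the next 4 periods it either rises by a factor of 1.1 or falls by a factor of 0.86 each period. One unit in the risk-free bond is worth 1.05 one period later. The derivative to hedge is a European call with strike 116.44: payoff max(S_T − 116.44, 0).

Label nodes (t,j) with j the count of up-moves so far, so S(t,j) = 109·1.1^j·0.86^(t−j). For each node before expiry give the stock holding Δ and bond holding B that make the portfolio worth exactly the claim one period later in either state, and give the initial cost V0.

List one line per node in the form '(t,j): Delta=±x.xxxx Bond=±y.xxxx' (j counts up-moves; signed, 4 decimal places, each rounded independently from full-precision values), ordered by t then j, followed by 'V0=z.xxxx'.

Risk-neutral probability p* = (R−d)/(u−d) = (1.05−0.86)/(1.1−0.86) = 0.7917.
At expiry t=4: V(4,0)=0.0000, V(4,1)=0.0000, V(4,2)=0.0000, V(4,3)=8.3279, V(4,4)=43.1469
Node (3,0) S=69.3301: V=(p*·0.0000+(1−p*)·0.0000)/1.05=0.0000; Δ=(0.0000−0.0000)/(76.2631−59.6239)=0.0000; B=V−Δ·S=0.0000
Node (3,1) S=88.6780: V=(p*·0.0000+(1−p*)·0.0000)/1.05=0.0000; Δ=(0.0000−0.0000)/(97.5458−76.2631)=0.0000; B=V−Δ·S=0.0000
Node (3,2) S=113.4254: V=(p*·8.3279+(1−p*)·0.0000)/1.05=6.2790; Δ=(8.3279−0.0000)/(124.7679−97.5458)=0.3059; B=V−Δ·S=-28.4207
Node (3,3) S=145.0790: V=(p*·43.1469+(1−p*)·8.3279)/1.05=34.1838; Δ=(43.1469−8.3279)/(159.5869−124.7679)=1.0000; B=V−Δ·S=-110.8952
Node (2,0) S=80.6164: V=(p*·0.0000+(1−p*)·0.0000)/1.05=0.0000; Δ=(0.0000−0.0000)/(88.6780−69.3301)=0.0000; B=V−Δ·S=0.0000
Node (2,1) S=103.1140: V=(p*·6.2790+(1−p*)·0.0000)/1.05=4.7342; Δ=(6.2790−0.0000)/(113.4254−88.6780)=0.2537; B=V−Δ·S=-21.4283
Node (2,2) S=131.8900: V=(p*·34.1838+(1−p*)·6.2790)/1.05=27.0193; Δ=(34.1838−6.2790)/(145.0790−113.4254)=0.8816; B=V−Δ·S=-89.2505
Node (1,0) S=93.7400: V=(p*·4.7342+(1−p*)·0.0000)/1.05=3.5694; Δ=(4.7342−0.0000)/(103.1140−80.6164)=0.2104; B=V−Δ·S=-16.1563
Node (1,1) S=119.9000: V=(p*·27.0193+(1−p*)·4.7342)/1.05=21.3110; Δ=(27.0193−4.7342)/(131.8900−103.1140)=0.7744; B=V−Δ·S=-71.5437
Node (0,0) S=109.0000: V=(p*·21.3110+(1−p*)·3.5694)/1.05=16.7760; Δ=(21.3110−3.5694)/(119.9000−93.7400)=0.6782; B=V−Δ·S=-57.1473
Check: Δ(0,0)·S0 + B(0,0) = 16.7760 = V0.

(0,0): Delta=0.6782 Bond=-57.1473
(1,0): Delta=0.2104 Bond=-16.1563
(1,1): Delta=0.7744 Bond=-71.5437
(2,0): Delta=0.0000 Bond=0.0000
(2,1): Delta=0.2537 Bond=-21.4283
(2,2): Delta=0.8816 Bond=-89.2505
(3,0): Delta=0.0000 Bond=0.0000
(3,1): Delta=0.0000 Bond=0.0000
(3,2): Delta=0.3059 Bond=-28.4207
(3,3): Delta=1.0000 Bond=-110.8952
V0=16.7760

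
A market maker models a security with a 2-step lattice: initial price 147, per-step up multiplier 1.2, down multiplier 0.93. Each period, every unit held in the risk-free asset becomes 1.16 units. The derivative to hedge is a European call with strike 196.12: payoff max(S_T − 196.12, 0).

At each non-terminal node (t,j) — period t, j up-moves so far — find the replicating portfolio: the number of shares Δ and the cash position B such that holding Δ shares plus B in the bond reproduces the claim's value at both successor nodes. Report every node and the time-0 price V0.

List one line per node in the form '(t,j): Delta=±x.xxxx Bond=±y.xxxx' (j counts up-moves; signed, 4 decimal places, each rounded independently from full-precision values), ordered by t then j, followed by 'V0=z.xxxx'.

No-arbitrage ⇒ martingale measure with p* = (R−d)/(u−d) = 0.8519.
Terminal values V(2,·): V(2,0)=0.0000, V(2,1)=0.0000, V(2,2)=15.5600
(1,0): S=136.7100. Δ = (V_up−V_dn)/(S_up−S_dn) = (0.0000−0.0000)/(164.0520−127.1403) = 0.0000. V = [p*·0.0000 + (1−p*)·0.0000]/1.16 = 0.0000. B = V − Δ·S = 0.0000.
(1,1): S=176.4000. Δ = (V_up−V_dn)/(S_up−S_dn) = (15.5600−0.0000)/(211.6800−164.0520) = 0.3267. V = [p*·15.5600 + (1−p*)·0.0000]/1.16 = 11.4266. B = V − Δ·S = -46.2031.
(0,0): S=147.0000. Δ = (V_up−V_dn)/(S_up−S_dn) = (11.4266−0.0000)/(176.4000−136.7100) = 0.2879. V = [p*·11.4266 + (1−p*)·0.0000]/1.16 = 8.3912. B = V − Δ·S = -33.9295.
Root portfolio cost Δ·147+B reproduces V0=8.3912.

(0,0): Delta=0.2879 Bond=-33.9295
(1,0): Delta=0.0000 Bond=0.0000
(1,1): Delta=0.3267 Bond=-46.2031
V0=8.3912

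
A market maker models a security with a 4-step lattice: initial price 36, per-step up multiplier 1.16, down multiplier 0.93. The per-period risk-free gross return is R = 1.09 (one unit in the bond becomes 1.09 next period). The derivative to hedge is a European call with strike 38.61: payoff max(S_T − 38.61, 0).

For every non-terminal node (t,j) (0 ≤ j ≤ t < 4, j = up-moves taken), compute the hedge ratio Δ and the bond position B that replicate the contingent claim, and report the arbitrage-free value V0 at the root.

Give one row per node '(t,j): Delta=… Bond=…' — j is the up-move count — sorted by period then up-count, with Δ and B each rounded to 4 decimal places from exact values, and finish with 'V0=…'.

Since d<R<u, set p* = (R−d)/(u−d) = 0.6957; price each node as the discounted p*-expectation of its children.
At expiry t=4: V(4,0)=0.0000, V(4,1)=0.0000, V(4,2)=3.2871, V(4,3)=13.6488, V(4,4)=26.5730
Node (3,0) S=28.9569: V=(p*·0.0000+(1−p*)·0.0000)/1.09=0.0000; Δ=(0.0000−0.0000)/(33.5899−26.9299)=0.0000; B=V−Δ·S=0.0000
Node (3,1) S=36.1182: V=(p*·3.2871+(1−p*)·0.0000)/1.09=2.0979; Δ=(3.2871−0.0000)/(41.8971−33.5899)=0.3957; B=V−Δ·S=-12.1940
Node (3,2) S=45.0507: V=(p*·13.6488+(1−p*)·3.2871)/1.09=9.6287; Δ=(13.6488−3.2871)/(52.2588−41.8971)=1.0000; B=V−Δ·S=-35.4220
Node (3,3) S=56.1923: V=(p*·26.5730+(1−p*)·13.6488)/1.09=20.7702; Δ=(26.5730−13.6488)/(65.1830−52.2588)=1.0000; B=V−Δ·S=-35.4220
Node (2,0) S=31.1364: V=(p*·2.0979+(1−p*)·0.0000)/1.09=1.3389; Δ=(2.0979−0.0000)/(36.1182−28.9569)=0.2929; B=V−Δ·S=-7.7824
Node (2,1) S=38.8368: V=(p*·9.6287+(1−p*)·2.0979)/1.09=6.7309; Δ=(9.6287−2.0979)/(45.0507−36.1182)=0.8431; B=V−Δ·S=-26.0116
Node (2,2) S=48.4416: V=(p*·20.7702+(1−p*)·9.6287)/1.09=15.9443; Δ=(20.7702−9.6287)/(56.1923−45.0507)=1.0000; B=V−Δ·S=-32.4973
Node (1,0) S=33.4800: V=(p*·6.7309+(1−p*)·1.3389)/1.09=4.6696; Δ=(6.7309−1.3389)/(38.8368−31.1364)=0.7002; B=V−Δ·S=-18.7739
Node (1,1) S=41.7600: V=(p*·15.9443+(1−p*)·6.7309)/1.09=12.0553; Δ=(15.9443−6.7309)/(48.4416−38.8368)=0.9593; B=V−Δ·S=-28.0031
Node (0,0) S=36.0000: V=(p*·12.0553+(1−p*)·4.6696)/1.09=8.9977; Δ=(12.0553−4.6696)/(41.7600−33.4800)=0.8920; B=V−Δ·S=-23.1140
Check: Δ(0,0)·S0 + B(0,0) = 8.9977 = V0.

(0,0): Delta=0.8920 Bond=-23.1140
(1,0): Delta=0.7002 Bond=-18.7739
(1,1): Delta=0.9593 Bond=-28.0031
(2,0): Delta=0.2929 Bond=-7.7824
(2,1): Delta=0.8431 Bond=-26.0116
(2,2): Delta=1.0000 Bond=-32.4973
(3,0): Delta=0.0000 Bond=0.0000
(3,1): Delta=0.3957 Bond=-12.1940
(3,2): Delta=1.0000 Bond=-35.4220
(3,3): Delta=1.0000 Bond=-35.4220
V0=8.9977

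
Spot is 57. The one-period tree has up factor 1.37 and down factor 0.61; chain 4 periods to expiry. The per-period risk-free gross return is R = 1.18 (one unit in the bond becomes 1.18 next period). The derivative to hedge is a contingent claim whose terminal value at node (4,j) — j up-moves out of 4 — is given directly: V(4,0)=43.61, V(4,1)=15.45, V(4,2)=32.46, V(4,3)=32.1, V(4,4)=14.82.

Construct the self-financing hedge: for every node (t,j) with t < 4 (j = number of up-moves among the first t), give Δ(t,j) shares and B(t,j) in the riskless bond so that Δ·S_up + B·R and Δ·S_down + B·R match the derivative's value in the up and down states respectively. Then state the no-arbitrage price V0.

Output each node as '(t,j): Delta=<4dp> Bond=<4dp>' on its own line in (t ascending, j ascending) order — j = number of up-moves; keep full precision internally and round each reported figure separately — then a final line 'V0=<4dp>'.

Under the risk-neutral measure, an up-move has probability p* = (R−d)/(u−d) = 0.7500 and values discount at R = 1.18.
Terminal values V(4,·): V(4,0)=43.6100, V(4,1)=15.4500, V(4,2)=32.4600, V(4,3)=32.1000, V(4,4)=14.8200
  t=3,j=0: stock 12.9379 → up 17.7249 (V=15.4500), down 7.8921 (V=43.6100). Price 19.0593; hedge Δ=-2.8639, bond B=56.1120.
  t=3,j=1: stock 29.0573 → up 39.8085 (V=32.4600), down 17.7249 (V=15.4500). Price 23.9047; hedge Δ=0.7703, bond B=1.5231.
  t=3,j=2: stock 65.2598 → up 89.4059 (V=32.1000), down 39.8085 (V=32.4600). Price 27.2797; hedge Δ=-0.0073, bond B=27.7533.
  t=3,j=3: stock 146.5671 → up 200.7970 (V=14.8200), down 89.4059 (V=32.1000). Price 16.2203; hedge Δ=-0.1551, bond B=38.9572.
  t=2,j=0: stock 21.2097 → up 29.0573 (V=23.9047), down 12.9379 (V=19.0593). Price 19.2316; hedge Δ=0.3006, bond B=12.8562.
  t=2,j=1: stock 47.6349 → up 65.2598 (V=27.2797), down 29.0573 (V=23.9047). Price 22.4033; hedge Δ=0.0932, bond B=17.9625.
  t=2,j=2: stock 106.9833 → up 146.5671 (V=16.2203), down 65.2598 (V=27.2797). Price 16.0891; hedge Δ=-0.1360, bond B=30.6409.
  t=1,j=0: stock 34.7700 → up 47.6349 (V=22.4033), down 21.2097 (V=19.2316). Price 18.3139; hedge Δ=0.1200, bond B=14.1406.
  t=1,j=1: stock 78.0900 → up 106.9833 (V=16.0891), down 47.6349 (V=22.4033). Price 14.9726; hedge Δ=-0.1064, bond B=23.2807.
  t=0,j=0: stock 57.0000 → up 78.0900 (V=14.9726), down 34.7700 (V=18.3139). Price 13.3965; hedge Δ=-0.0771, bond B=17.7930.
Self-financing check: at every node Δ·S+B equals the discounted successor values.

(0,0): Delta=-0.0771 Bond=17.7930
(1,0): Delta=0.1200 Bond=14.1406
(1,1): Delta=-0.1064 Bond=23.2807
(2,0): Delta=0.3006 Bond=12.8562
(2,1): Delta=0.0932 Bond=17.9625
(2,2): Delta=-0.1360 Bond=30.6409
(3,0): Delta=-2.8639 Bond=56.1120
(3,1): Delta=0.7703 Bond=1.5231
(3,2): Delta=-0.0073 Bond=27.7533
(3,3): Delta=-0.1551 Bond=38.9572
V0=13.3965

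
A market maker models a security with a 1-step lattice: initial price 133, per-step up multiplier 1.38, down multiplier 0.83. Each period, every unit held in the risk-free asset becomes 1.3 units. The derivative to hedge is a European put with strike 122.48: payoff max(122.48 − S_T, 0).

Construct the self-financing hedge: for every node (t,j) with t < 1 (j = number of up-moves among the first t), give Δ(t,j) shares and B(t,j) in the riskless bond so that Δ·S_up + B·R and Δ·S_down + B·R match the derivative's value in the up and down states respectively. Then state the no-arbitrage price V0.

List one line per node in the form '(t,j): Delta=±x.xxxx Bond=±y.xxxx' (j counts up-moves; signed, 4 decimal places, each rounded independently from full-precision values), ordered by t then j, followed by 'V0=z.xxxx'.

Since d<R<u, set p* = (R−d)/(u−d) = 0.8545; price each node as the discounted p*-expectation of its children.
Terminal payoffs: V(1,0)=12.0900, V(1,1)=0.0000
  t=0,j=0: stock 133.0000 → up 183.5400 (V=0.0000), down 110.3900 (V=12.0900). Price 1.3527; hedge Δ=-0.1653, bond B=23.3345.
The time-0 hedge costs 1.3527, which is the no-arbitrage price.

(0,0): Delta=-0.1653 Bond=23.3345
V0=1.3527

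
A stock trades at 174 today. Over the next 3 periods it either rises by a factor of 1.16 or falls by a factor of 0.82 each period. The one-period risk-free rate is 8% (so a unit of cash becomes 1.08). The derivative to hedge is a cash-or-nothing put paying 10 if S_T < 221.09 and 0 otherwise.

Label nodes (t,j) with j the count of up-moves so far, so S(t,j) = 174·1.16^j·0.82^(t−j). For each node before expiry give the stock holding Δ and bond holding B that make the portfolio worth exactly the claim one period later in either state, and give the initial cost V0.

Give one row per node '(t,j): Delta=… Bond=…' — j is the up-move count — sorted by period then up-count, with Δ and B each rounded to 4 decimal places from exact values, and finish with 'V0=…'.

(0,0): Delta=-0.0847 Bond=19.1341
(1,0): Delta=0.0000 Bond=8.5734
(1,1): Delta=-0.1032 Bond=24.3852
(2,0): Delta=0.0000 Bond=9.2593
(2,1): Delta=0.0000 Bond=9.2593
(2,2): Delta=-0.1256 Bond=31.5904
V0=4.3885

The replicating-portfolio and risk-neutral prices coincide; use p* = (1.08−0.82)/(1.16−0.82) = 0.7647 for the latter.
At expiry t=3: V(3,0)=10.0000, V(3,1)=10.0000, V(3,2)=10.0000, V(3,3)=0.0000
Node (2,0) S=116.9976: V=(p*·10.0000+(1−p*)·10.0000)/1.08=9.2593; Δ=(10.0000−10.0000)/(135.7172−95.9380)=0.0000; B=V−Δ·S=9.2593
Node (2,1) S=165.5088: V=(p*·10.0000+(1−p*)·10.0000)/1.08=9.2593; Δ=(10.0000−10.0000)/(191.9902−135.7172)=0.0000; B=V−Δ·S=9.2593
Node (2,2) S=234.1344: V=(p*·0.0000+(1−p*)·10.0000)/1.08=2.1786; Δ=(0.0000−10.0000)/(271.5959−191.9902)=-0.1256; B=V−Δ·S=31.5904
Node (1,0) S=142.6800: V=(p*·9.2593+(1−p*)·9.2593)/1.08=8.5734; Δ=(9.2593−9.2593)/(165.5088−116.9976)=0.0000; B=V−Δ·S=8.5734
Node (1,1) S=201.8400: V=(p*·2.1786+(1−p*)·9.2593)/1.08=3.5599; Δ=(2.1786−9.2593)/(234.1344−165.5088)=-0.1032; B=V−Δ·S=24.3852
Node (0,0) S=174.0000: V=(p*·3.5599+(1−p*)·8.5734)/1.08=4.3885; Δ=(3.5599−8.5734)/(201.8400−142.6800)=-0.0847; B=V−Δ·S=19.1341
Check: Δ(0,0)·S0 + B(0,0) = 4.3885 = V0.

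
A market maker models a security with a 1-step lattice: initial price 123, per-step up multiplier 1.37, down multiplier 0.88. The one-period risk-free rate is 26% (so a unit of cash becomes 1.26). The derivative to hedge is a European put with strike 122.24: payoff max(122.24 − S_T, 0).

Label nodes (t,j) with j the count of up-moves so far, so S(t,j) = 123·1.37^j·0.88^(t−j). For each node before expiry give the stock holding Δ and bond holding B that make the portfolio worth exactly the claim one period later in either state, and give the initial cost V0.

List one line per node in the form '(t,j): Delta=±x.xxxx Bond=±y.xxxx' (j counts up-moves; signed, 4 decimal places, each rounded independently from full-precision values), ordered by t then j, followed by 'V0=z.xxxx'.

Under the risk-neutral measure, an up-move has probability p* = (R−d)/(u−d) = 0.7755 and values discount at R = 1.26.
Payoff layer (t=1): V(1,0)=14.0000, V(1,1)=0.0000
Node (0,0) S=123.0000: V=(p*·0.0000+(1−p*)·14.0000)/1.26=2.4943; Δ=(0.0000−14.0000)/(168.5100−108.2400)=-0.2323; B=V−Δ·S=31.0658
The time-0 hedge costs 2.4943, which is the no-arbitrage price.

(0,0): Delta=-0.2323 Bond=31.0658
V0=2.4943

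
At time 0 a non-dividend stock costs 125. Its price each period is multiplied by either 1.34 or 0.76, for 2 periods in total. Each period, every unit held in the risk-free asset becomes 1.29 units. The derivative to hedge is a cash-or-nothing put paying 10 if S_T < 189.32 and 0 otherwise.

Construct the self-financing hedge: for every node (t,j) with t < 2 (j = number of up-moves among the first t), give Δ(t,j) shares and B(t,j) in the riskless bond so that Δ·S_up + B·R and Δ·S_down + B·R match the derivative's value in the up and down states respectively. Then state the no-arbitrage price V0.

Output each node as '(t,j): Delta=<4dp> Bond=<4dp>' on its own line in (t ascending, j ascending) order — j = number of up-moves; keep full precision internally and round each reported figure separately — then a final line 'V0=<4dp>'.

Since d<R<u, set p* = (R−d)/(u−d) = 0.9138; price each node as the discounted p*-expectation of its children.
At expiry t=2: V(2,0)=10.0000, V(2,1)=10.0000, V(2,2)=0.0000
  t=1,j=0: stock 95.0000 → up 127.3000 (V=10.0000), down 72.2000 (V=10.0000). Price 7.7519; hedge Δ=0.0000, bond B=7.7519.
  t=1,j=1: stock 167.5000 → up 224.4500 (V=0.0000), down 127.3000 (V=10.0000). Price 0.6683; hedge Δ=-0.1029, bond B=17.9096.
  t=0,j=0: stock 125.0000 → up 167.5000 (V=0.6683), down 95.0000 (V=7.7519). Price 0.9914; hedge Δ=-0.0977, bond B=13.2046.
Root portfolio cost Δ·125+B reproduces V0=0.9914.

(0,0): Delta=-0.0977 Bond=13.2046
(1,0): Delta=0.0000 Bond=7.7519
(1,1): Delta=-0.1029 Bond=17.9096
V0=0.9914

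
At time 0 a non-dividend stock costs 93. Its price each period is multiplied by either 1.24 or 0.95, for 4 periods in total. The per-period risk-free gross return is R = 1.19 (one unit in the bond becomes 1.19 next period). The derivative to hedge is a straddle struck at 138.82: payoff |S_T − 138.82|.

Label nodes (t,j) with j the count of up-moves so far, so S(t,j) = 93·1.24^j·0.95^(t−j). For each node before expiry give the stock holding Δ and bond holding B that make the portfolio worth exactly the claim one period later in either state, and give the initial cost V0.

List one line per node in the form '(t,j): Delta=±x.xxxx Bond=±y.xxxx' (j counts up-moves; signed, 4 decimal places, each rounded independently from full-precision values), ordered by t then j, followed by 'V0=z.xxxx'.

Since d<R<u, set p* = (R−d)/(u−d) = 0.8276; price each node as the discounted p*-expectation of its children.
Terminal payoffs: V(4,0)=63.0709, V(4,1)=39.9475, V(4,2)=9.7654, V(4,3)=29.6302, V(4,4)=81.0519
  t=3,j=0: stock 79.7359 → up 98.8725 (V=39.9475), down 75.7491 (V=63.0709). Price 36.9196; hedge Δ=-1.0000, bond B=116.6555.
  t=3,j=1: stock 104.0763 → up 129.0546 (V=9.7654), down 98.8725 (V=39.9475). Price 12.5792; hedge Δ=-1.0000, bond B=116.6555.
  t=3,j=2: stock 135.8470 → up 168.4502 (V=29.6302), down 129.0546 (V=9.7654). Price 22.0212; hedge Δ=0.5042, bond B=-46.4782.
  t=3,j=3: stock 177.3160 → up 219.8719 (V=81.0519), down 168.4502 (V=29.6302). Price 60.6606; hedge Δ=1.0000, bond B=-116.6555.
  t=2,j=0: stock 83.9325 → up 104.0763 (V=12.5792), down 79.7359 (V=36.9196). Price 14.0973; hedge Δ=-1.0000, bond B=98.0298.
  t=2,j=1: stock 109.5540 → up 135.8470 (V=22.0212), down 104.0763 (V=12.5792). Price 17.1372; hedge Δ=0.2972, bond B=-15.4216.
  t=2,j=2: stock 142.9968 → up 177.3160 (V=60.6606), down 135.8470 (V=22.0212). Price 45.3770; hedge Δ=0.9318, bond B=-87.8621.
  t=1,j=0: stock 88.3500 → up 109.5540 (V=17.1372), down 83.9325 (V=14.0973). Price 13.9606; hedge Δ=0.1186, bond B=3.4781.
  t=1,j=1: stock 115.3200 → up 142.9968 (V=45.3770), down 109.5540 (V=17.1372). Price 34.0404; hedge Δ=0.8444, bond B=-63.3381.
  t=0,j=0: stock 93.0000 → up 115.3200 (V=34.0404), down 88.3500 (V=13.9606). Price 25.6961; hedge Δ=0.7445, bond B=-43.5446.
The time-0 hedge costs 25.6961, which is the no-arbitrage price.

(0,0): Delta=0.7445 Bond=-43.5446
(1,0): Delta=0.1186 Bond=3.4781
(1,1): Delta=0.8444 Bond=-63.3381
(2,0): Delta=-1.0000 Bond=98.0298
(2,1): Delta=0.2972 Bond=-15.4216
(2,2): Delta=0.9318 Bond=-87.8621
(3,0): Delta=-1.0000 Bond=116.6555
(3,1): Delta=-1.0000 Bond=116.6555
(3,2): Delta=0.5042 Bond=-46.4782
(3,3): Delta=1.0000 Bond=-116.6555
V0=25.6961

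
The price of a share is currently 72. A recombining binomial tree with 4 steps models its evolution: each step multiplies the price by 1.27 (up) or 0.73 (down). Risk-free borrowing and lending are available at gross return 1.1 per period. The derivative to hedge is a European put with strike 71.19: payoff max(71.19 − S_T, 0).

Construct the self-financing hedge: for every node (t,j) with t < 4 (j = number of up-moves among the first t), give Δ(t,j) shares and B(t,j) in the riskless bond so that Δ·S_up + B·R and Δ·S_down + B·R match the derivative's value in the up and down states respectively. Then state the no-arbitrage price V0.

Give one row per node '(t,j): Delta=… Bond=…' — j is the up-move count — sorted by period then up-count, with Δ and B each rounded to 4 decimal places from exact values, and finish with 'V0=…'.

No-arbitrage ⇒ martingale measure with p* = (R−d)/(u−d) = 0.6852.
Terminal values V(4,·): V(4,0)=50.7433, V(4,1)=35.6183, V(4,2)=9.3050, V(4,3)=0.0000, V(4,4)=0.0000
(3,0): S=28.0092. Δ = (V_up−V_dn)/(S_up−S_dn) = (35.6183−50.7433)/(35.5717−20.4467) = -1.0000. V = [p*·35.6183 + (1−p*)·50.7433]/1.1 = 36.7090. B = V − Δ·S = 64.7182.
(3,1): S=48.7284. Δ = (V_up−V_dn)/(S_up−S_dn) = (9.3050−35.6183)/(61.8850−35.5717) = -1.0000. V = [p*·9.3050 + (1−p*)·35.6183]/1.1 = 15.9898. B = V − Δ·S = 64.7182.
(3,2): S=84.7740. Δ = (V_up−V_dn)/(S_up−S_dn) = (0.0000−9.3050)/(107.6630−61.8850) = -0.2033. V = [p*·0.0000 + (1−p*)·9.3050]/1.1 = 2.6630. B = V − Δ·S = 19.8944.
(3,3): S=147.4836. Δ = (V_up−V_dn)/(S_up−S_dn) = (0.0000−0.0000)/(187.3041−107.6630) = 0.0000. V = [p*·0.0000 + (1−p*)·0.0000]/1.1 = 0.0000. B = V − Δ·S = 0.0000.
(2,0): S=38.3688. Δ = (V_up−V_dn)/(S_up−S_dn) = (15.9898−36.7090)/(48.7284−28.0092) = -1.0000. V = [p*·15.9898 + (1−p*)·36.7090]/1.1 = 20.4659. B = V − Δ·S = 58.8347.
(2,1): S=66.7512. Δ = (V_up−V_dn)/(S_up−S_dn) = (2.6630−15.9898)/(84.7740−48.7284) = -0.3697. V = [p*·2.6630 + (1−p*)·15.9898]/1.1 = 6.2350. B = V − Δ·S = 30.9142.
(2,2): S=116.1288. Δ = (V_up−V_dn)/(S_up−S_dn) = (0.0000−2.6630)/(147.4836−84.7740) = -0.0425. V = [p*·0.0000 + (1−p*)·2.6630]/1.1 = 0.7621. B = V − Δ·S = 5.6937.
(1,0): S=52.5600. Δ = (V_up−V_dn)/(S_up−S_dn) = (6.2350−20.4659)/(66.7512−38.3688) = -0.5014. V = [p*·6.2350 + (1−p*)·20.4659]/1.1 = 9.7410. B = V − Δ·S = 36.0945.
(1,1): S=91.4400. Δ = (V_up−V_dn)/(S_up−S_dn) = (0.7621−6.2350)/(116.1288−66.7512) = -0.1108. V = [p*·0.7621 + (1−p*)·6.2350]/1.1 = 2.2592. B = V − Δ·S = 12.3941.
(0,0): S=72.0000. Δ = (V_up−V_dn)/(S_up−S_dn) = (2.2592−9.7410)/(91.4400−52.5600) = -0.1924. V = [p*·2.2592 + (1−p*)·9.7410]/1.1 = 4.1951. B = V − Δ·S = 18.0503.
The time-0 hedge costs 4.1951, which is the no-arbitrage price.

(0,0): Delta=-0.1924 Bond=18.0503
(1,0): Delta=-0.5014 Bond=36.0945
(1,1): Delta=-0.1108 Bond=12.3941
(2,0): Delta=-1.0000 Bond=58.8347
(2,1): Delta=-0.3697 Bond=30.9142
(2,2): Delta=-0.0425 Bond=5.6937
(3,0): Delta=-1.0000 Bond=64.7182
(3,1): Delta=-1.0000 Bond=64.7182
(3,2): Delta=-0.2033 Bond=19.8944
(3,3): Delta=0.0000 Bond=0.0000
V0=4.1951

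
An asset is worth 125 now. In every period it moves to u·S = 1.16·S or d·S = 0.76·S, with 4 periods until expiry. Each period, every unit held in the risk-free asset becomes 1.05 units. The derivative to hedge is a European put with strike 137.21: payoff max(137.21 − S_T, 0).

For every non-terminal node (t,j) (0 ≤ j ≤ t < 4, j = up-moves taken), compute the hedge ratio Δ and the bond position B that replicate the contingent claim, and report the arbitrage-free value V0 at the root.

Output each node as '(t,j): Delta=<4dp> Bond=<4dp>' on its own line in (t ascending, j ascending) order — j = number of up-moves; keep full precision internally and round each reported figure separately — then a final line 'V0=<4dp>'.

Under the risk-neutral measure, an up-move has probability p* = (R−d)/(u−d) = 0.7250 and values discount at R = 1.05.
Payoff layer (t=4): V(4,0)=95.5073, V(4,1)=73.5585, V(4,2)=40.0577, V(4,3)=0.0000, V(4,4)=0.0000
Node (3,0) S=54.8720: V=(p*·73.5585+(1−p*)·95.5073)/1.05=75.8042; Δ=(73.5585−95.5073)/(63.6515−41.7027)=-1.0000; B=V−Δ·S=130.6762
Node (3,1) S=83.7520: V=(p*·40.0577+(1−p*)·73.5585)/1.05=46.9242; Δ=(40.0577−73.5585)/(97.1523−63.6515)=-1.0000; B=V−Δ·S=130.6762
Node (3,2) S=127.8320: V=(p*·0.0000+(1−p*)·40.0577)/1.05=10.4913; Δ=(0.0000−40.0577)/(148.2851−97.1523)=-0.7834; B=V−Δ·S=110.6355
Node (3,3) S=195.1120: V=(p*·0.0000+(1−p*)·0.0000)/1.05=0.0000; Δ=(0.0000−0.0000)/(226.3299−148.2851)=0.0000; B=V−Δ·S=0.0000
Node (2,0) S=72.2000: V=(p*·46.9242+(1−p*)·75.8042)/1.05=52.2535; Δ=(46.9242−75.8042)/(83.7520−54.8720)=-1.0000; B=V−Δ·S=124.4535
Node (2,1) S=110.2000: V=(p*·10.4913+(1−p*)·46.9242)/1.05=19.5337; Δ=(10.4913−46.9242)/(127.8320−83.7520)=-0.8265; B=V−Δ·S=110.6159
Node (2,2) S=168.2000: V=(p*·0.0000+(1−p*)·10.4913)/1.05=2.7477; Δ=(0.0000−10.4913)/(195.1120−127.8320)=-0.1559; B=V−Δ·S=28.9760
Node (1,0) S=95.0000: V=(p*·19.5337+(1−p*)·52.2535)/1.05=27.1730; Δ=(19.5337−52.2535)/(110.2000−72.2000)=-0.8610; B=V−Δ·S=108.9726
Node (1,1) S=145.0000: V=(p*·2.7477+(1−p*)·19.5337)/1.05=7.0132; Δ=(2.7477−19.5337)/(168.2000−110.2000)=-0.2894; B=V−Δ·S=48.9780
Node (0,0) S=125.0000: V=(p*·7.0132+(1−p*)·27.1730)/1.05=11.9592; Δ=(7.0132−27.1730)/(145.0000−95.0000)=-0.4032; B=V−Δ·S=62.3586
Root portfolio cost Δ·125+B reproduces V0=11.9592.

(0,0): Delta=-0.4032 Bond=62.3586
(1,0): Delta=-0.8610 Bond=108.9726
(1,1): Delta=-0.2894 Bond=48.9780
(2,0): Delta=-1.0000 Bond=124.4535
(2,1): Delta=-0.8265 Bond=110.6159
(2,2): Delta=-0.1559 Bond=28.9760
(3,0): Delta=-1.0000 Bond=130.6762
(3,1): Delta=-1.0000 Bond=130.6762
(3,2): Delta=-0.7834 Bond=110.6355
(3,3): Delta=0.0000 Bond=0.0000
V0=11.9592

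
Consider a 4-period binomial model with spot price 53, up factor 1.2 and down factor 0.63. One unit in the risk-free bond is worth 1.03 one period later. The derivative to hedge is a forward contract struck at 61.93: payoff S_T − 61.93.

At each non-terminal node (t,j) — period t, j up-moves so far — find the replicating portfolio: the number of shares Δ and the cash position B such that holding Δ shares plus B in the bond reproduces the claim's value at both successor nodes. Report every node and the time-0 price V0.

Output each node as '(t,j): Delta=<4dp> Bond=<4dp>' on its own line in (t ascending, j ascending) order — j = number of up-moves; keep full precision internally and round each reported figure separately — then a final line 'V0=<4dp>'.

Since d<R<u, set p* = (R−d)/(u−d) = 0.7018; price each node as the discounted p*-expectation of its children.
Terminal payoffs: V(4,0)=-53.5809, V(4,1)=-46.0270, V(4,2)=-31.6386, V(4,3)=-4.2321, V(4,4)=47.9708
  t=3,j=0: stock 13.2525 → up 15.9030 (V=-46.0270), down 8.3491 (V=-53.5809). Price -46.8737; hedge Δ=1.0000, bond B=-60.1262.
  t=3,j=1: stock 25.2428 → up 30.2914 (V=-31.6386), down 15.9030 (V=-46.0270). Price -34.8834; hedge Δ=1.0000, bond B=-60.1262.
  t=3,j=2: stock 48.0816 → up 57.6979 (V=-4.2321), down 30.2914 (V=-31.6386). Price -12.0446; hedge Δ=1.0000, bond B=-60.1262.
  t=3,j=3: stock 91.5840 → up 109.9008 (V=47.9708), down 57.6979 (V=-4.2321). Price 31.4578; hedge Δ=1.0000, bond B=-60.1262.
  t=2,j=0: stock 21.0357 → up 25.2428 (V=-34.8834), down 13.2525 (V=-46.8737). Price -37.3393; hedge Δ=1.0000, bond B=-58.3750.
  t=2,j=1: stock 40.0680 → up 48.0816 (V=-12.0446), down 25.2428 (V=-34.8834). Price -18.3070; hedge Δ=1.0000, bond B=-58.3750.
  t=2,j=2: stock 76.3200 → up 91.5840 (V=31.4578), down 48.0816 (V=-12.0446). Price 17.9450; hedge Δ=1.0000, bond B=-58.3750.
  t=1,j=0: stock 33.3900 → up 40.0680 (V=-18.3070), down 21.0357 (V=-37.3393). Price -23.2847; hedge Δ=1.0000, bond B=-56.6747.
  t=1,j=1: stock 63.6000 → up 76.3200 (V=17.9450), down 40.0680 (V=-18.3070). Price 6.9253; hedge Δ=1.0000, bond B=-56.6747.
  t=0,j=0: stock 53.0000 → up 63.6000 (V=6.9253), down 33.3900 (V=-23.2847). Price -2.0240; hedge Δ=1.0000, bond B=-55.0240.
The time-0 hedge costs -2.0240, which is the no-arbitrage price.

(0,0): Delta=1.0000 Bond=-55.0240
(1,0): Delta=1.0000 Bond=-56.6747
(1,1): Delta=1.0000 Bond=-56.6747
(2,0): Delta=1.0000 Bond=-58.3750
(2,1): Delta=1.0000 Bond=-58.3750
(2,2): Delta=1.0000 Bond=-58.3750
(3,0): Delta=1.0000 Bond=-60.1262
(3,1): Delta=1.0000 Bond=-60.1262
(3,2): Delta=1.0000 Bond=-60.1262
(3,3): Delta=1.0000 Bond=-60.1262
V0=-2.0240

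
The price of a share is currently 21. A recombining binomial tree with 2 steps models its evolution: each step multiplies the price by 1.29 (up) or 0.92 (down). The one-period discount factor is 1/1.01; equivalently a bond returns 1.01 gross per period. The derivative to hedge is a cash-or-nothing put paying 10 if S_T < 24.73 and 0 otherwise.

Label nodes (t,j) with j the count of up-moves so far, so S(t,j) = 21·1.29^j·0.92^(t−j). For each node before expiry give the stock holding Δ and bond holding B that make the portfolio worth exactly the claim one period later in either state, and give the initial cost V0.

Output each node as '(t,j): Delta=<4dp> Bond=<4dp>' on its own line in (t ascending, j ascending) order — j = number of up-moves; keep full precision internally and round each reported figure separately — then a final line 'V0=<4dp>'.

Since d<R<u, set p* = (R−d)/(u−d) = 0.2432; price each node as the discounted p*-expectation of its children.
Payoff layer (t=2): V(2,0)=10.0000, V(2,1)=0.0000, V(2,2)=0.0000
(1,0): S=19.3200. Δ = (V_up−V_dn)/(S_up−S_dn) = (0.0000−10.0000)/(24.9228−17.7744) = -1.3989. V = [p*·0.0000 + (1−p*)·10.0000]/1.01 = 7.4926. B = V − Δ·S = 34.5197.
(1,1): S=27.0900. Δ = (V_up−V_dn)/(S_up−S_dn) = (0.0000−0.0000)/(34.9461−24.9228) = 0.0000. V = [p*·0.0000 + (1−p*)·0.0000]/1.01 = 0.0000. B = V − Δ·S = 0.0000.
(0,0): S=21.0000. Δ = (V_up−V_dn)/(S_up−S_dn) = (0.0000−7.4926)/(27.0900−19.3200) = -0.9643. V = [p*·0.0000 + (1−p*)·7.4926]/1.01 = 5.6140. B = V − Δ·S = 25.8643.
Check: Δ(0,0)·S0 + B(0,0) = 5.6140 = V0.

(0,0): Delta=-0.9643 Bond=25.8643
(1,0): Delta=-1.3989 Bond=34.5197
(1,1): Delta=0.0000 Bond=0.0000
V0=5.6140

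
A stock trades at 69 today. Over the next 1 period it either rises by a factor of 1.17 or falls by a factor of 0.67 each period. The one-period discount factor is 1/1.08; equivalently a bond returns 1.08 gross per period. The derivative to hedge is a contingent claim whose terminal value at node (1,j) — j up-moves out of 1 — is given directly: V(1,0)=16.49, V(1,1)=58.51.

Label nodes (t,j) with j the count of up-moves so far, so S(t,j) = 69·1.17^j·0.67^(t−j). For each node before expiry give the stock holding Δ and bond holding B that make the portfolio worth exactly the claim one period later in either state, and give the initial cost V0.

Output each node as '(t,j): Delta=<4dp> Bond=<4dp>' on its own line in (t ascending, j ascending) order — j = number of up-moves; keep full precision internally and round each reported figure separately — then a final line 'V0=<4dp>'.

(0,0): Delta=1.2180 Bond=-36.8674
V0=47.1726

No-arbitrage ⇒ martingale measure with p* = (R−d)/(u−d) = 0.8200.
At expiry t=1: V(1,0)=16.4900, V(1,1)=58.5100
(0,0): S=69.0000. Δ = (V_up−V_dn)/(S_up−S_dn) = (58.5100−16.4900)/(80.7300−46.2300) = 1.2180. V = [p*·58.5100 + (1−p*)·16.4900]/1.08 = 47.1726. B = V − Δ·S = -36.8674.
Self-financing check: at every node Δ·S+B equals the discounted successor values.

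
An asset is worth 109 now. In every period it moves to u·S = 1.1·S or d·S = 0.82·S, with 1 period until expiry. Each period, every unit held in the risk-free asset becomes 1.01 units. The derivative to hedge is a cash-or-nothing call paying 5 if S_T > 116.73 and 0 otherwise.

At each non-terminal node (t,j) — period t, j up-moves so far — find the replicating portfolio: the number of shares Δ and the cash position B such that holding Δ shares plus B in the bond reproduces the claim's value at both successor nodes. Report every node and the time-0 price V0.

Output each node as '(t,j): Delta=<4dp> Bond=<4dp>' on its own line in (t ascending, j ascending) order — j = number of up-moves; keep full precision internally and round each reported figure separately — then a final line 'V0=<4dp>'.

(0,0): Delta=0.1638 Bond=-14.4979
V0=3.3593

Under the risk-neutral measure, an up-move has probability p* = (R−d)/(u−d) = 0.6786 and values discount at R = 1.01.
Payoff layer (t=1): V(1,0)=0.0000, V(1,1)=5.0000
Node (0,0) S=109.0000: V=(p*·5.0000+(1−p*)·0.0000)/1.01=3.3593; Δ=(5.0000−0.0000)/(119.9000−89.3800)=0.1638; B=V−Δ·S=-14.4979
Each (Δ,B) replicates both successor values, so the strategy is self-financing and V0 is arbitrage-free.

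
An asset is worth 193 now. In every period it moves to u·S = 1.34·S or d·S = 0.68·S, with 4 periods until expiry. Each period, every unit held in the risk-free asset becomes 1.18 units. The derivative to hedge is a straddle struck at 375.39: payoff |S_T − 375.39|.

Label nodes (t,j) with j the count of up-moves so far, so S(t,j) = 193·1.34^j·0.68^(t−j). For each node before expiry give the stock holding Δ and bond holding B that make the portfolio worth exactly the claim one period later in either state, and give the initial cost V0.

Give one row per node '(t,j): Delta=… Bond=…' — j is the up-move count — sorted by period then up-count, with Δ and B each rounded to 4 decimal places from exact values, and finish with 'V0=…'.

(0,0): Delta=0.0257 Bond=79.5379
(1,0): Delta=-1.0000 Bond=228.4739
(1,1): Delta=0.1923 Bond=50.7766
(2,0): Delta=-1.0000 Bond=269.5993
(2,1): Delta=-1.0000 Bond=269.5993
(2,2): Delta=0.3859 Bond=-7.1822
(3,0): Delta=-1.0000 Bond=318.1271
(3,1): Delta=-1.0000 Bond=318.1271
(3,2): Delta=-1.0000 Bond=318.1271
(3,3): Delta=0.6110 Bond=-112.9877
V0=84.5074

Under the risk-neutral measure, an up-move has probability p* = (R−d)/(u−d) = 0.7576 and values discount at R = 1.18.
Payoff layer (t=4): V(4,0)=334.1239, V(4,1)=294.0716, V(4,2)=215.1449, V(4,3)=59.6129, V(4,4)=246.8766
  t=3,j=0: stock 60.6854 → up 81.3184 (V=294.0716), down 41.2661 (V=334.1239). Price 257.4417; hedge Δ=-1.0000, bond B=318.1271.
  t=3,j=1: stock 119.5859 → up 160.2451 (V=215.1449), down 81.3184 (V=294.0716). Price 198.5412; hedge Δ=-1.0000, bond B=318.1271.
  t=3,j=2: stock 235.6545 → up 315.7771 (V=59.6129), down 160.2451 (V=215.1449). Price 82.4726; hedge Δ=-1.0000, bond B=318.1271.
  t=3,j=3: stock 464.3781 → up 622.2666 (V=246.8766), down 315.7771 (V=59.6129). Price 170.7452; hedge Δ=0.6110, bond B=-112.9877.
  t=2,j=0: stock 89.2432 → up 119.5859 (V=198.5412), down 60.6854 (V=257.4417). Price 180.3561; hedge Δ=-1.0000, bond B=269.5993.
  t=2,j=1: stock 175.8616 → up 235.6545 (V=82.4726), down 119.5859 (V=198.5412). Price 93.7377; hedge Δ=-1.0000, bond B=269.5993.
  t=2,j=2: stock 346.5508 → up 464.3781 (V=170.7452), down 235.6545 (V=82.4726). Price 126.5642; hedge Δ=0.3859, bond B=-7.1822.
  t=1,j=0: stock 131.2400 → up 175.8616 (V=93.7377), down 89.2432 (V=180.3561). Price 97.2339; hedge Δ=-1.0000, bond B=228.4739.
  t=1,j=1: stock 258.6200 → up 346.5508 (V=126.5642), down 175.8616 (V=93.7377). Price 100.5138; hedge Δ=0.1923, bond B=50.7766.
  t=0,j=0: stock 193.0000 → up 258.6200 (V=100.5138), down 131.2400 (V=97.2339). Price 84.5074; hedge Δ=0.0257, bond B=79.5379.
Root portfolio cost Δ·193+B reproduces V0=84.5074.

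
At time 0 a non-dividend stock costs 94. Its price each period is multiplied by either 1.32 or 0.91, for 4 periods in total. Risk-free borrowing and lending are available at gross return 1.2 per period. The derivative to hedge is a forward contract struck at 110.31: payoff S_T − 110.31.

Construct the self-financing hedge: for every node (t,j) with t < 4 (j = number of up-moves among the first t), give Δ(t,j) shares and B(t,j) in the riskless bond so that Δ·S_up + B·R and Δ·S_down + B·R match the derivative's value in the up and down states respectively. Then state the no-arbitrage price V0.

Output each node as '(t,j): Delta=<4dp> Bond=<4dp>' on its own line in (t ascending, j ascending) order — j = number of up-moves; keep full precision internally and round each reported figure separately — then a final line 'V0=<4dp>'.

No-arbitrage ⇒ martingale measure with p* = (R−d)/(u−d) = 0.7073.
Payoff layer (t=4): V(4,0)=-45.8495, V(4,1)=-16.8069, V(4,2)=25.3209, V(4,3)=86.4293, V(4,4)=175.0700
Node (3,0) S=70.8357: V=(p*·-16.8069+(1−p*)·-45.8495)/1.2=-21.0893; Δ=(-16.8069−-45.8495)/(93.5031−64.4605)=1.0000; B=V−Δ·S=-91.9250
Node (3,1) S=102.7506: V=(p*·25.3209+(1−p*)·-16.8069)/1.2=10.8256; Δ=(25.3209−-16.8069)/(135.6309−93.5031)=1.0000; B=V−Δ·S=-91.9250
Node (3,2) S=149.0449: V=(p*·86.4293+(1−p*)·25.3209)/1.2=57.1199; Δ=(86.4293−25.3209)/(196.7393−135.6309)=1.0000; B=V−Δ·S=-91.9250
Node (3,3) S=216.1970: V=(p*·175.0700+(1−p*)·86.4293)/1.2=124.2720; Δ=(175.0700−86.4293)/(285.3800−196.7393)=1.0000; B=V−Δ·S=-91.9250
Node (2,0) S=77.8414: V=(p*·10.8256+(1−p*)·-21.0893)/1.2=1.2372; Δ=(10.8256−-21.0893)/(102.7506−70.8357)=1.0000; B=V−Δ·S=-76.6042
Node (2,1) S=112.9128: V=(p*·57.1199+(1−p*)·10.8256)/1.2=36.3086; Δ=(57.1199−10.8256)/(149.0449−102.7506)=1.0000; B=V−Δ·S=-76.6042
Node (2,2) S=163.7856: V=(p*·124.2720+(1−p*)·57.1199)/1.2=87.1814; Δ=(124.2720−57.1199)/(216.1970−149.0449)=1.0000; B=V−Δ·S=-76.6042
Node (1,0) S=85.5400: V=(p*·36.3086+(1−p*)·1.2372)/1.2=21.7032; Δ=(36.3086−1.2372)/(112.9128−77.8414)=1.0000; B=V−Δ·S=-63.8368
Node (1,1) S=124.0800: V=(p*·87.1814+(1−p*)·36.3086)/1.2=60.2432; Δ=(87.1814−36.3086)/(163.7856−112.9128)=1.0000; B=V−Δ·S=-63.8368
Node (0,0) S=94.0000: V=(p*·60.2432+(1−p*)·21.7032)/1.2=40.8027; Δ=(60.2432−21.7032)/(124.0800−85.5400)=1.0000; B=V−Δ·S=-53.1973
Self-financing check: at every node Δ·S+B equals the discounted successor values.

(0,0): Delta=1.0000 Bond=-53.1973
(1,0): Delta=1.0000 Bond=-63.8368
(1,1): Delta=1.0000 Bond=-63.8368
(2,0): Delta=1.0000 Bond=-76.6042
(2,1): Delta=1.0000 Bond=-76.6042
(2,2): Delta=1.0000 Bond=-76.6042
(3,0): Delta=1.0000 Bond=-91.9250
(3,1): Delta=1.0000 Bond=-91.9250
(3,2): Delta=1.0000 Bond=-91.9250
(3,3): Delta=1.0000 Bond=-91.9250
V0=40.8027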